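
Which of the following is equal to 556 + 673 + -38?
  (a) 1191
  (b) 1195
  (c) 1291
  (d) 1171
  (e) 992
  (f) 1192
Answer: a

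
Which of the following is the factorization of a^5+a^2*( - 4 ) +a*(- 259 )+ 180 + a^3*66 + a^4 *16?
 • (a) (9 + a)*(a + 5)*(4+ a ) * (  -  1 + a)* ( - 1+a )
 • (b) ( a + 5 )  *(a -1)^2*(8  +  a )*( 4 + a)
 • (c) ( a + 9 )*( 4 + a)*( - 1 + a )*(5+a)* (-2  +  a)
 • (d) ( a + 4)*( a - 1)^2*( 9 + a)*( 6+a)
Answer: a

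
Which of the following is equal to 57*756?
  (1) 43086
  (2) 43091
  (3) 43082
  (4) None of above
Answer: 4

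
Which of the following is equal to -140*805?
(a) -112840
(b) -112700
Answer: b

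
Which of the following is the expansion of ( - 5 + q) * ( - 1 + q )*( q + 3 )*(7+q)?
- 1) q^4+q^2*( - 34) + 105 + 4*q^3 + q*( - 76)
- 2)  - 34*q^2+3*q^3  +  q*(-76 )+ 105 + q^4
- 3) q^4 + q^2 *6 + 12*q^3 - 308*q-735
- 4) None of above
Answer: 1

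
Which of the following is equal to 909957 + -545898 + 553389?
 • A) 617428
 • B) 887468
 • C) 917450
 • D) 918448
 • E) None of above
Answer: E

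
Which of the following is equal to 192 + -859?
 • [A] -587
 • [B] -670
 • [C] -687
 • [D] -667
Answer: D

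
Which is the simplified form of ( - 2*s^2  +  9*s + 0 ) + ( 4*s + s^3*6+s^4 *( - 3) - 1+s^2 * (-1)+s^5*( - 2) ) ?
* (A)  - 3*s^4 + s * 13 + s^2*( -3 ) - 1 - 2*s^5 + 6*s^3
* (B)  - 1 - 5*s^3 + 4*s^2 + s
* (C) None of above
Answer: A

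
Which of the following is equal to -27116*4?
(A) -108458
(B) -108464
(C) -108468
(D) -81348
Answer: B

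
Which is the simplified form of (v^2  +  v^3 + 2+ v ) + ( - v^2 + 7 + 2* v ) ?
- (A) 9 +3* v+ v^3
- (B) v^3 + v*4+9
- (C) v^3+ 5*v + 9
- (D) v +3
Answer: A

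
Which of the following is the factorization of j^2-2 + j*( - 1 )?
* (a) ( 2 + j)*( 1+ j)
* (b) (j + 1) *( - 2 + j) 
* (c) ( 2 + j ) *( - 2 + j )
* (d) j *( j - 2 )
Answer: b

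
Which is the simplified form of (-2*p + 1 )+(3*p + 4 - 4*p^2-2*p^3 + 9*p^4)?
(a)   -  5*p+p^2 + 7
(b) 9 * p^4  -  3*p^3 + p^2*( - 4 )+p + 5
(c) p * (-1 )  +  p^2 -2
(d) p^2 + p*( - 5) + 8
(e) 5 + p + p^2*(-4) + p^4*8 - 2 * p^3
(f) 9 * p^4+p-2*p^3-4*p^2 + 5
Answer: f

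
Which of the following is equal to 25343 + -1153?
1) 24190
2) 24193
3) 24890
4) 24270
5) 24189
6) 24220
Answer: 1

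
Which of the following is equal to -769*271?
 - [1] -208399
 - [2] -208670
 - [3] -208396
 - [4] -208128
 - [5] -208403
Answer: 1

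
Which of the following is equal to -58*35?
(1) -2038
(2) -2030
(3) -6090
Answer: 2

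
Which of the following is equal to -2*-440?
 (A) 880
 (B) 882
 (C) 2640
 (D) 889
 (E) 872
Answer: A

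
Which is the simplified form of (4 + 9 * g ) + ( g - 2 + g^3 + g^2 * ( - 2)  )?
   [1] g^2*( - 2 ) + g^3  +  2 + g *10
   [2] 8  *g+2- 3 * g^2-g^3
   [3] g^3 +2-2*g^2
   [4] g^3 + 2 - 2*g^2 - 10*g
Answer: 1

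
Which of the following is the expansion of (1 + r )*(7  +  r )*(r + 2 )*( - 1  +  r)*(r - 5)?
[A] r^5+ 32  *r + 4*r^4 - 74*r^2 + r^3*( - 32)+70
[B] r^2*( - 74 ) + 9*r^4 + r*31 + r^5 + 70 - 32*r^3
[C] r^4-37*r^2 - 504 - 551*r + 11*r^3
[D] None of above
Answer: D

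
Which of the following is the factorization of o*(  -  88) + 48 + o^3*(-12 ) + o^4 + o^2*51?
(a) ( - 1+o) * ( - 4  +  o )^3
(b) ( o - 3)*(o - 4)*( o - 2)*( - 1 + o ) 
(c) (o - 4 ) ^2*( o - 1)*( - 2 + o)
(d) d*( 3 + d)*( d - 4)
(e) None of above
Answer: e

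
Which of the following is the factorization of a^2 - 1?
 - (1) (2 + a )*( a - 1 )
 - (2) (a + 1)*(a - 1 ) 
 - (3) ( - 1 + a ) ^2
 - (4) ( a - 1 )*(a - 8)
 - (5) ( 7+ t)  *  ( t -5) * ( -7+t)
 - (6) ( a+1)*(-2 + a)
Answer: 2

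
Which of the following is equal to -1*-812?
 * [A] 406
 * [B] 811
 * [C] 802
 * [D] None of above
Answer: D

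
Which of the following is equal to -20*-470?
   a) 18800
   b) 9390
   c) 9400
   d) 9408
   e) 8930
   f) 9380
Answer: c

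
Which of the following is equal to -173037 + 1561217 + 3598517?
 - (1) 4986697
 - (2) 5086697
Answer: 1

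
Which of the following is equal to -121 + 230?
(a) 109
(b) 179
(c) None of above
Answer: a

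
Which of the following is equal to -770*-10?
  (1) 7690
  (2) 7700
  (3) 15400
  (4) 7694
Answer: 2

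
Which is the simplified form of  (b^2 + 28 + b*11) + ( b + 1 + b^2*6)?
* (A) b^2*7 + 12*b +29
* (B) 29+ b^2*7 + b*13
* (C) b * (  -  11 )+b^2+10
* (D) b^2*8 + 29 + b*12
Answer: A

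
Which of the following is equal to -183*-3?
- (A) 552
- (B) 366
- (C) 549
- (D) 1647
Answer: C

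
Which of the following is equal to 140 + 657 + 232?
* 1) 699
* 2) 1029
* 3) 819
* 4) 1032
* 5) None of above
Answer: 2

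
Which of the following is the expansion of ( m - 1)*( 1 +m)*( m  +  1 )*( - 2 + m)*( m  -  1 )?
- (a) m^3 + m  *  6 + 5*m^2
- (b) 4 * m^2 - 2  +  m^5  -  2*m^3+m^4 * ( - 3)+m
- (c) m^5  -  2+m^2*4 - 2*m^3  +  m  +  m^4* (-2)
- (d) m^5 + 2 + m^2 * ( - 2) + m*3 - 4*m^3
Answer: c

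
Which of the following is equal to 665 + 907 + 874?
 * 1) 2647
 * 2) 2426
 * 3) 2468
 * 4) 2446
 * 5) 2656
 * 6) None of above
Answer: 4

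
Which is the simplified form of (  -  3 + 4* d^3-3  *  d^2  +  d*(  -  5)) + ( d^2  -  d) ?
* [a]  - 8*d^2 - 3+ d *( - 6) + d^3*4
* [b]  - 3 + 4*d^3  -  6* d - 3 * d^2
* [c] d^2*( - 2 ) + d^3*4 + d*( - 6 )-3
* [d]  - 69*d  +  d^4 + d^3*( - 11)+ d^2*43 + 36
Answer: c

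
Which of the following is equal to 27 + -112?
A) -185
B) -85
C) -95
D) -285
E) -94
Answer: B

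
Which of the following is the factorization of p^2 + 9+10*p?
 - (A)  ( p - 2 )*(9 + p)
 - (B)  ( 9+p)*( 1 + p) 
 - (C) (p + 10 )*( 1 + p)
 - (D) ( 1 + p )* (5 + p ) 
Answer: B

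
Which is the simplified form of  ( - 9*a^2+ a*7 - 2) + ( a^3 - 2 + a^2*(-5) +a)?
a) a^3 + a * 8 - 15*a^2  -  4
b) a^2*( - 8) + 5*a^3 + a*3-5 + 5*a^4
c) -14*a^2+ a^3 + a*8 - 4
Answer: c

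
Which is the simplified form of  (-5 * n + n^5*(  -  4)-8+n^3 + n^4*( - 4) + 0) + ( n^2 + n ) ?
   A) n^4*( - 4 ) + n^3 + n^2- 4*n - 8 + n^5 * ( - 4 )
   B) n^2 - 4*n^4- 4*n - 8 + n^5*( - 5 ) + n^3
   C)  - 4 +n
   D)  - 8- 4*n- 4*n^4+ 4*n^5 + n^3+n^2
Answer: A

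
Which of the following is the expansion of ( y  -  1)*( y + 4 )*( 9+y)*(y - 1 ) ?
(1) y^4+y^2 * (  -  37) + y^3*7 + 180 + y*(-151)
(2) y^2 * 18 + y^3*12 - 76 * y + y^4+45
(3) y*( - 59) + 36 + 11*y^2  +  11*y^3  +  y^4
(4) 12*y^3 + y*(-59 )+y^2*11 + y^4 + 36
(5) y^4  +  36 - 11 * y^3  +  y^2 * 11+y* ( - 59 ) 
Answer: 3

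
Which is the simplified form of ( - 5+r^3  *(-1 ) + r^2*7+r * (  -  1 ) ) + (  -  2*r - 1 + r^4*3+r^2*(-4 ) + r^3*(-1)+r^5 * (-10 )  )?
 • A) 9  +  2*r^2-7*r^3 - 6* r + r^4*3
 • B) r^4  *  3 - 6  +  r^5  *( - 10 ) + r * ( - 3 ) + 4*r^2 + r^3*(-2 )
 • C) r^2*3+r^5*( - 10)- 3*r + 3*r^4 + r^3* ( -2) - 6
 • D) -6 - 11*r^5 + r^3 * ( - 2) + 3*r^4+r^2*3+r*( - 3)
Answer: C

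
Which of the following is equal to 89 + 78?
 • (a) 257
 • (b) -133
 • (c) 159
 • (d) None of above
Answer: d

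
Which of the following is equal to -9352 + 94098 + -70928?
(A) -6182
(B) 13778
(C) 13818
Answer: C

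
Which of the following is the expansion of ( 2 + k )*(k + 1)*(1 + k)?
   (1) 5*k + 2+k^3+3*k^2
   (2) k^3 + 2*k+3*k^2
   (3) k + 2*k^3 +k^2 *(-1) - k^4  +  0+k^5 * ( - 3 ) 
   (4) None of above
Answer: 4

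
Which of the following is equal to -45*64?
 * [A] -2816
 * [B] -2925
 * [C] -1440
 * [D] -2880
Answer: D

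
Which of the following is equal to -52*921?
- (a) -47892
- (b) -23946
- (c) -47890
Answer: a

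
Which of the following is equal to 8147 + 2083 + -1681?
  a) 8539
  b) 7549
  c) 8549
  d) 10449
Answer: c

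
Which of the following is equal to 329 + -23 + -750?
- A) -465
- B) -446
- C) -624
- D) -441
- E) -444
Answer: E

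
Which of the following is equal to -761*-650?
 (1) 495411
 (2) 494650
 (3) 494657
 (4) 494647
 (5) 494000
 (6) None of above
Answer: 2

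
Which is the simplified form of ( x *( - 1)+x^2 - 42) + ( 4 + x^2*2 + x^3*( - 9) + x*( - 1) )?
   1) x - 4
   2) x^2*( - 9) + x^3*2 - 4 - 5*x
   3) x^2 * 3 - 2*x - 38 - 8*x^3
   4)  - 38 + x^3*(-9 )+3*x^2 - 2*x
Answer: 4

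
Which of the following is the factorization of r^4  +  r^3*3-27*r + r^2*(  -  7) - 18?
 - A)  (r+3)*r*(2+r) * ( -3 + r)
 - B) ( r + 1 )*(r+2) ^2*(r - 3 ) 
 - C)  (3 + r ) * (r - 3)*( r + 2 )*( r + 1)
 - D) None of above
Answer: C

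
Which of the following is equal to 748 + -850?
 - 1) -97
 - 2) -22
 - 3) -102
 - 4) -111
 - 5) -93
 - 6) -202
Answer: 3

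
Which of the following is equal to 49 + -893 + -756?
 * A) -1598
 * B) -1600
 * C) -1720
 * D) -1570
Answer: B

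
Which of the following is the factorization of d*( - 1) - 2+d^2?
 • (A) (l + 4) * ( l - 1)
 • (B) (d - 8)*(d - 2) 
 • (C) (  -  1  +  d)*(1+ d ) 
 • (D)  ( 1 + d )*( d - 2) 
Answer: D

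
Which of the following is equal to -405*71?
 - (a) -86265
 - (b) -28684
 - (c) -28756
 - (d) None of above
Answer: d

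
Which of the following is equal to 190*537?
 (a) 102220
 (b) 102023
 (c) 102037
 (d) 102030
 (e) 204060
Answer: d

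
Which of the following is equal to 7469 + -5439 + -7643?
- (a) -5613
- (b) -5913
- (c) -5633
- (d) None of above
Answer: a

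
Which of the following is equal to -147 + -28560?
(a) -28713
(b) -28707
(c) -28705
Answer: b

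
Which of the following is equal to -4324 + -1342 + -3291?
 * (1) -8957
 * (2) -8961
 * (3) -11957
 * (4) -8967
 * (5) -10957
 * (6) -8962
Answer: 1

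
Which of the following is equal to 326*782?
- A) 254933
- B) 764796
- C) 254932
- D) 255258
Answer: C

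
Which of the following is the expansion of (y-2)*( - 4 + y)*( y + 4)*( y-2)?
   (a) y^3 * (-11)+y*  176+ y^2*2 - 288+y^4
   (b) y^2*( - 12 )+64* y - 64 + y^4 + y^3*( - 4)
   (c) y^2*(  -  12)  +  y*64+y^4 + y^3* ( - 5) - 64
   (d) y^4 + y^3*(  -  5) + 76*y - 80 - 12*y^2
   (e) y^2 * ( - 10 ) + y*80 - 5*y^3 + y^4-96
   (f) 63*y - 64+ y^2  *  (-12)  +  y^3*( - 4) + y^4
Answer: b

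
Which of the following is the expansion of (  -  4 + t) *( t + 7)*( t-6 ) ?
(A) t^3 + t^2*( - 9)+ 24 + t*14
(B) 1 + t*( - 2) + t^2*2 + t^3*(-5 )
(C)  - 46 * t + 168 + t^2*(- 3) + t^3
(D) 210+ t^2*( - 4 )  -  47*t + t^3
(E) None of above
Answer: C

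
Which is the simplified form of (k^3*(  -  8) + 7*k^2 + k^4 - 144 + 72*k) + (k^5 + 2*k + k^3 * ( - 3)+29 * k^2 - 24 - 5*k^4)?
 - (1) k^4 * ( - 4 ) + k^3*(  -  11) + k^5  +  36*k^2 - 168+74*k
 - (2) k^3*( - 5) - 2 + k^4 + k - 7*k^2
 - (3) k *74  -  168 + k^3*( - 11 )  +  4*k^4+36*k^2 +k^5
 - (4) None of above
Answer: 1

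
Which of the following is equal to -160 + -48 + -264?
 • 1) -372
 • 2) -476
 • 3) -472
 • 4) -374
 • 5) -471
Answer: 3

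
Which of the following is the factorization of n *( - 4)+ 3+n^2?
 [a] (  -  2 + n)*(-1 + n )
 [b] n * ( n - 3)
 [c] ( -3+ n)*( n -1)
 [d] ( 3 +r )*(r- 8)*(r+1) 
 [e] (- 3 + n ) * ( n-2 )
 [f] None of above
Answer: c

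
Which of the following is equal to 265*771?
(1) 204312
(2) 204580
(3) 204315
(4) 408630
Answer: 3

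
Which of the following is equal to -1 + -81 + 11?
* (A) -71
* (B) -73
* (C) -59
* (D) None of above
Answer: A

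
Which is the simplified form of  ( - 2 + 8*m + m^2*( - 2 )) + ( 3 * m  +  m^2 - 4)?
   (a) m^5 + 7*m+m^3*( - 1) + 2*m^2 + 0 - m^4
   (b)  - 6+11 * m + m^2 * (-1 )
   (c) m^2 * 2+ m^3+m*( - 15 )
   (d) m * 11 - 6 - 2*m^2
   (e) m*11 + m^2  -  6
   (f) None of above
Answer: b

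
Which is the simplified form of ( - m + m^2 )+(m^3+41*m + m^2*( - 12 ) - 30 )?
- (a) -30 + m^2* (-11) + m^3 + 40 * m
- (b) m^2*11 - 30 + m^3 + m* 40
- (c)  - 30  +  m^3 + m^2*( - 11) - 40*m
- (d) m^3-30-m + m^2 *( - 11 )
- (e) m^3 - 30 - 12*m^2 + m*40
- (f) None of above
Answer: a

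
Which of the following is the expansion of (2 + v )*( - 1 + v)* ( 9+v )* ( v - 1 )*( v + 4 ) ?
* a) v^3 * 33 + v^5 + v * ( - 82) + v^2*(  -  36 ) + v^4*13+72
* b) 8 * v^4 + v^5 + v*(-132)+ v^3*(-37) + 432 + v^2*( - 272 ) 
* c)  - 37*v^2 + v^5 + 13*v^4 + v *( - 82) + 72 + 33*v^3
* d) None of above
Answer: c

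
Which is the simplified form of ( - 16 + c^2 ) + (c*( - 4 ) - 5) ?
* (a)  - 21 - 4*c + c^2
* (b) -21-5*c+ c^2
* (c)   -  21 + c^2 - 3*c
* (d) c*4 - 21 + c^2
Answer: a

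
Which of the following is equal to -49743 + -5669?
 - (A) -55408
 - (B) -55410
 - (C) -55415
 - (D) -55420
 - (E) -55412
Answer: E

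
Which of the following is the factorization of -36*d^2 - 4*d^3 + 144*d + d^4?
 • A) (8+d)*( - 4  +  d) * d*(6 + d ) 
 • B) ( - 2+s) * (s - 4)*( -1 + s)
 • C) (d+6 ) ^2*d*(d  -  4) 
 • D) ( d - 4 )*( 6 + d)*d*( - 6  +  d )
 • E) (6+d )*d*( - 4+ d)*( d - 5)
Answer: D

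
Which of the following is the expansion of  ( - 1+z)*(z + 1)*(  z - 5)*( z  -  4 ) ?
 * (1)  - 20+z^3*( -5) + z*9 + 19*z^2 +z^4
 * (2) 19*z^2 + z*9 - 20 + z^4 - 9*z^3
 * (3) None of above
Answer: 2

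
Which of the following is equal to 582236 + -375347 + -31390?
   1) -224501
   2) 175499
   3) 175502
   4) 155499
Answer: 2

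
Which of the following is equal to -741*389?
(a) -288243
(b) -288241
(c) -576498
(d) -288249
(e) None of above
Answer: d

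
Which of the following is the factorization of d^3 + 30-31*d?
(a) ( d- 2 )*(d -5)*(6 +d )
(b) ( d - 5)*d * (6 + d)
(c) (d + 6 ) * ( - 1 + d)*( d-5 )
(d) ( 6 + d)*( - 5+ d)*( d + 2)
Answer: c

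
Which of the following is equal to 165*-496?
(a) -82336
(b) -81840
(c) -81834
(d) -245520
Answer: b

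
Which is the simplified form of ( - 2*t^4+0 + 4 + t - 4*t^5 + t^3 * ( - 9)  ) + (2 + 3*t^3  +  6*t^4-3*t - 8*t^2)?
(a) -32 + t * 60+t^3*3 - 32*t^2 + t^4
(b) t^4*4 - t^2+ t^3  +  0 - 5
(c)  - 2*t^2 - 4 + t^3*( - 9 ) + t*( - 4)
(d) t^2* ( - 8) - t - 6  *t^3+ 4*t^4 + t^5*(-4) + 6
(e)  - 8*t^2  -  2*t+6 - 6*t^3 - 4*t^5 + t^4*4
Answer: e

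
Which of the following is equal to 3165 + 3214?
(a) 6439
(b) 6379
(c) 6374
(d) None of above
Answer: b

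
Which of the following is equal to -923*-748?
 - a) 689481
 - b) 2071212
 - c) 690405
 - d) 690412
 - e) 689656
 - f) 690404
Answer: f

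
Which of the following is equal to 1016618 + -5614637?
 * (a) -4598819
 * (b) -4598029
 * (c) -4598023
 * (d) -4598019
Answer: d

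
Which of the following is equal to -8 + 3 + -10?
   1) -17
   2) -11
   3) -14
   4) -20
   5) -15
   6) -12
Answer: 5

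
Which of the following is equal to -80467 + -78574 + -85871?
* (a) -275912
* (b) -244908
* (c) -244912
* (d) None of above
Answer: c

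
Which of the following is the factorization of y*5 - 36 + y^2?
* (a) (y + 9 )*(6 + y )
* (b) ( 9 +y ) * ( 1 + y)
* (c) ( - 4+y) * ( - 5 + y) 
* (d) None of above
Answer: d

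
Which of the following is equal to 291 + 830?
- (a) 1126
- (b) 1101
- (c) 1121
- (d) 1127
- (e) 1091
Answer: c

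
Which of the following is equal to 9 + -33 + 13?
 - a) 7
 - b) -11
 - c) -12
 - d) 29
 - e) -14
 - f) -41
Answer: b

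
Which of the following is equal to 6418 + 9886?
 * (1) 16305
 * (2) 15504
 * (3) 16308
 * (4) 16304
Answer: 4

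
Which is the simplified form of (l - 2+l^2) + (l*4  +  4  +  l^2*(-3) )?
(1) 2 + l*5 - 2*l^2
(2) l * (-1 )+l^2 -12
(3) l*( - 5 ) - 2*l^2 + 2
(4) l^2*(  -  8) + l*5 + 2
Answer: 1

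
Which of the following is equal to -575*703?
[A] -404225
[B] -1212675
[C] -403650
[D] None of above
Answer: A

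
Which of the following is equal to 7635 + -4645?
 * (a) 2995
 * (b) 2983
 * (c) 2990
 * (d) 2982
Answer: c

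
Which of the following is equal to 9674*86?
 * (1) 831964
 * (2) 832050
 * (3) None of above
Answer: 1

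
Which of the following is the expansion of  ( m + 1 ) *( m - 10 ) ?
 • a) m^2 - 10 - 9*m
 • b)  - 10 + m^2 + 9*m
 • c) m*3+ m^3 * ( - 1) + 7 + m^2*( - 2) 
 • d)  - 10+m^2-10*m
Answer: a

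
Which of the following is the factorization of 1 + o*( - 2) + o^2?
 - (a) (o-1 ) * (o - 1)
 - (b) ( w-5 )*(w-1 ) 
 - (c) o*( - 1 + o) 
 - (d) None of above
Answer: a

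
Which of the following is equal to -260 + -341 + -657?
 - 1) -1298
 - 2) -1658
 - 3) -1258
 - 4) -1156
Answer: 3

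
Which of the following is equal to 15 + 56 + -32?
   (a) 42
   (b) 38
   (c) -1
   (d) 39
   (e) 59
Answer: d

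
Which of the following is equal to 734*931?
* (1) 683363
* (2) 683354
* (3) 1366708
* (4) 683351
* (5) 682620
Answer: 2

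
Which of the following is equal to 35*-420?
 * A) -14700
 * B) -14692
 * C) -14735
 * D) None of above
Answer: A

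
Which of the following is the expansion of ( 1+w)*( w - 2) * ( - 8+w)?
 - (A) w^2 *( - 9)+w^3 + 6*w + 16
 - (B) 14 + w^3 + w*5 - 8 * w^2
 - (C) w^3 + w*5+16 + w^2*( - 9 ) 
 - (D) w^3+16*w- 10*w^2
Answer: A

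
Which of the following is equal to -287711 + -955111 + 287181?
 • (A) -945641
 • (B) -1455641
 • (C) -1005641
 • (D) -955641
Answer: D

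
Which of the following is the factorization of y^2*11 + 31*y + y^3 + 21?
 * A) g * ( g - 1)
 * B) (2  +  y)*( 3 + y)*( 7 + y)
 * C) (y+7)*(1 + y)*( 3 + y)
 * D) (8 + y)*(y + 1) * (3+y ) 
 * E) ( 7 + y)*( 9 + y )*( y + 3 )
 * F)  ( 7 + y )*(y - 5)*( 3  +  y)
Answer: C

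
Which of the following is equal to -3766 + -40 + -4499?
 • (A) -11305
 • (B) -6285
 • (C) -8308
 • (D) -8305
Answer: D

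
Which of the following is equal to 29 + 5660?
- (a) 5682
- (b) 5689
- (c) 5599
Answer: b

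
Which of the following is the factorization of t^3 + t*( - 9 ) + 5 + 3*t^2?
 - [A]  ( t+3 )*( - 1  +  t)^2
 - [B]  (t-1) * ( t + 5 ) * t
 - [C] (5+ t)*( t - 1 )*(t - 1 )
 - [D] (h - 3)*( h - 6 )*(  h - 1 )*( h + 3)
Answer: C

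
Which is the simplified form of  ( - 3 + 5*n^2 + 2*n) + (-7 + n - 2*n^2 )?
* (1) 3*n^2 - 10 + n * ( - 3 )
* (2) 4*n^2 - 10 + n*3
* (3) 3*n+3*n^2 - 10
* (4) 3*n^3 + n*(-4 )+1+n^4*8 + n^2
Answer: 3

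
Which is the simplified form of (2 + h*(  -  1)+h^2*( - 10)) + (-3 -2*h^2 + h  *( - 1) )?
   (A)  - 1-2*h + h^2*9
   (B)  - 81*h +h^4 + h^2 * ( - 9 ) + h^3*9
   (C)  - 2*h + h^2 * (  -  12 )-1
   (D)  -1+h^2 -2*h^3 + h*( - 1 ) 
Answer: C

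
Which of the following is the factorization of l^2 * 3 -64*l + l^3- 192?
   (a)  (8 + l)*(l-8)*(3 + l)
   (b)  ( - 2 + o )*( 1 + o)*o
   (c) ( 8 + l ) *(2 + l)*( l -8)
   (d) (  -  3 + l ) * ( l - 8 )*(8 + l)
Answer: a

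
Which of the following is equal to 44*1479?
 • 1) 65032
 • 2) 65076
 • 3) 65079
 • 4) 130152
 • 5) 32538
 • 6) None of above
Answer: 2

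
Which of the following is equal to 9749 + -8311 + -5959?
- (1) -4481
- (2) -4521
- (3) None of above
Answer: 2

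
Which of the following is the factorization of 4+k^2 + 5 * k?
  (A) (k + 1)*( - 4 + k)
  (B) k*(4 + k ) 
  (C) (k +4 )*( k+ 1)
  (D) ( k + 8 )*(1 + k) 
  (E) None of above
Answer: C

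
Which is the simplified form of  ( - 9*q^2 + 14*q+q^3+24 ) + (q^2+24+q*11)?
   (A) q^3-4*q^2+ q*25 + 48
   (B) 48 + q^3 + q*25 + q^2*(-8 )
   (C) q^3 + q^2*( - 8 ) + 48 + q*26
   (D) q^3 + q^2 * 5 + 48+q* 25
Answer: B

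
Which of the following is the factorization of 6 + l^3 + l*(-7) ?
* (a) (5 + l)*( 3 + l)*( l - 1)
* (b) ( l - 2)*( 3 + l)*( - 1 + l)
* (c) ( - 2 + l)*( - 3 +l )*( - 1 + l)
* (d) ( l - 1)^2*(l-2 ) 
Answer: b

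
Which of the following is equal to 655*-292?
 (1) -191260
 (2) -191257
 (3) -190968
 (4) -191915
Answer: 1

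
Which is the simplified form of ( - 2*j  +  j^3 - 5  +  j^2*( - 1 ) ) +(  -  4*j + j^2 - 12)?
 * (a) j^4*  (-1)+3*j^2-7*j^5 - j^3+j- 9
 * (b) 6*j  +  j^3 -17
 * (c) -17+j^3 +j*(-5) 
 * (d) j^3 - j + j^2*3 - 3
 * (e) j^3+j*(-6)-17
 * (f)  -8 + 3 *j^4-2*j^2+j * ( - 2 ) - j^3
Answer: e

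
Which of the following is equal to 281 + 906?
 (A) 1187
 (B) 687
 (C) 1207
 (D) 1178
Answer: A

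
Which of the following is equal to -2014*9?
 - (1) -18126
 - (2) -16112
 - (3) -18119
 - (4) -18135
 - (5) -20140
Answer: 1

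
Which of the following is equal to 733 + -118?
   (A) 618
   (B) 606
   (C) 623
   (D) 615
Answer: D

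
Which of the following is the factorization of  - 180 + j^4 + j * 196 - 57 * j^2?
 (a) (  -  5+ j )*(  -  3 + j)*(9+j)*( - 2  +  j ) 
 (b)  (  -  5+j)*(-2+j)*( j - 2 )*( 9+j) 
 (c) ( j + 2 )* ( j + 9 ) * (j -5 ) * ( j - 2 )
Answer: b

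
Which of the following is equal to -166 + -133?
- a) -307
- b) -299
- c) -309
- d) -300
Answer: b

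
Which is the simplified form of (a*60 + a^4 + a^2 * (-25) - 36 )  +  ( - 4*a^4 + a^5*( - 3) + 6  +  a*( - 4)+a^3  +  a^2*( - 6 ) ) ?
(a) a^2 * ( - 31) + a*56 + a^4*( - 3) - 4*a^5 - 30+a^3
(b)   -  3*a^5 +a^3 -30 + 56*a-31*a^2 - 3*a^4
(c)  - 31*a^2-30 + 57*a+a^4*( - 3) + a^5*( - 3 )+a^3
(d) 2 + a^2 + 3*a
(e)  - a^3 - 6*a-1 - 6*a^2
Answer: b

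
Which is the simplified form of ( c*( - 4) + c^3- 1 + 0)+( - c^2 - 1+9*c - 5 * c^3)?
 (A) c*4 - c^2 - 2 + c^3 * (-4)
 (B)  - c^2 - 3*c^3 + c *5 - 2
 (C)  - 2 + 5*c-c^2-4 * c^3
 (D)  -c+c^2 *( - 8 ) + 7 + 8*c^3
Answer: C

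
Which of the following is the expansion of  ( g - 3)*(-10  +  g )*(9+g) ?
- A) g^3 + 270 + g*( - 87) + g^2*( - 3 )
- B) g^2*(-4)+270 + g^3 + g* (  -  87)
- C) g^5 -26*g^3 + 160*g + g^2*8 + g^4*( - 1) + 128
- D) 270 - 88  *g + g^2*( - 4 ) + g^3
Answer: B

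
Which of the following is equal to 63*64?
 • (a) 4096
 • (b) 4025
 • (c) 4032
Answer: c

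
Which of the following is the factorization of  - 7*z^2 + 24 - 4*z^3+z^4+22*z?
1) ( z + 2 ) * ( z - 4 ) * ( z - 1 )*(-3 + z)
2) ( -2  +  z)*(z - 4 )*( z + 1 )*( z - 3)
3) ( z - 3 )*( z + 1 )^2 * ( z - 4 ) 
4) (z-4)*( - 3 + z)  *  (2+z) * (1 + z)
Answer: 4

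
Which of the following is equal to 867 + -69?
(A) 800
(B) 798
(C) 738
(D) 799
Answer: B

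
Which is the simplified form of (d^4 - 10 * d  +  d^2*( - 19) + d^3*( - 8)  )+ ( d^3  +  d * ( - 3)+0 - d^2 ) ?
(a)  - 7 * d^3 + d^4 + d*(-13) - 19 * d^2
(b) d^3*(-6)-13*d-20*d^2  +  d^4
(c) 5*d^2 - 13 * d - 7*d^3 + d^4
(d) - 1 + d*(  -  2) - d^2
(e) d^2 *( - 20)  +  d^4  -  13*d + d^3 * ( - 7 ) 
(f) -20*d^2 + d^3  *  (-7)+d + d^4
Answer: e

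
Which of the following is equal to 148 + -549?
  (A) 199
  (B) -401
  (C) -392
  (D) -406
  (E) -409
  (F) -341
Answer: B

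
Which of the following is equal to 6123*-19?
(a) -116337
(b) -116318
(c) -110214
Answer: a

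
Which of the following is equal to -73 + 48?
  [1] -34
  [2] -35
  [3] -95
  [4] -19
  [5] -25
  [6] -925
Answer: 5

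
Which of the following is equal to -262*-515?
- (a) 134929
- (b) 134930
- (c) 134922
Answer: b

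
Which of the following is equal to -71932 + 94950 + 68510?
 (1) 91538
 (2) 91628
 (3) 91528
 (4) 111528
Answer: 3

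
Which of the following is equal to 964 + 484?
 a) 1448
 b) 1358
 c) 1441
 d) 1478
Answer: a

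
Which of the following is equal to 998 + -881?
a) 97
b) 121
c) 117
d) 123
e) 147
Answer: c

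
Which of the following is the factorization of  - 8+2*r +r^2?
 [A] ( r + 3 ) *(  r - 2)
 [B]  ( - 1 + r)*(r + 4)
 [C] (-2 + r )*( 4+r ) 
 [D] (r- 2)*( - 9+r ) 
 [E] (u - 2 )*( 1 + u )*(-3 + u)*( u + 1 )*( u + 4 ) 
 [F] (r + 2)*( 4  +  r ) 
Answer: C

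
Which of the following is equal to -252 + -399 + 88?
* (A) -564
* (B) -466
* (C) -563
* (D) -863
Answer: C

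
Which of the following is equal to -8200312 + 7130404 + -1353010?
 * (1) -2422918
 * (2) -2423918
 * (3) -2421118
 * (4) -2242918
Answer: 1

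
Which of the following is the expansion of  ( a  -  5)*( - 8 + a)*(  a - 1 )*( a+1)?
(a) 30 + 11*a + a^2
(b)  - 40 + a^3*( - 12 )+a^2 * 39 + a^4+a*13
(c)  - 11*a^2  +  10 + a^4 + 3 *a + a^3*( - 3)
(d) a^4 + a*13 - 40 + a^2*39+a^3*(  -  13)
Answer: d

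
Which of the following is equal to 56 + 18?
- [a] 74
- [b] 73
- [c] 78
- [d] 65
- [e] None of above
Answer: a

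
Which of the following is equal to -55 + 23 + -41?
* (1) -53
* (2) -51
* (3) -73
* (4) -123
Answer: 3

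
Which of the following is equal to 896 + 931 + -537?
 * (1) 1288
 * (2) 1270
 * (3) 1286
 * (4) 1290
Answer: 4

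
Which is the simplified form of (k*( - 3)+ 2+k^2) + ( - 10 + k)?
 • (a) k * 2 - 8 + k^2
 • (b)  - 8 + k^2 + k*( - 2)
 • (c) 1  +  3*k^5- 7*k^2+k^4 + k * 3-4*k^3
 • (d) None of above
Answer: b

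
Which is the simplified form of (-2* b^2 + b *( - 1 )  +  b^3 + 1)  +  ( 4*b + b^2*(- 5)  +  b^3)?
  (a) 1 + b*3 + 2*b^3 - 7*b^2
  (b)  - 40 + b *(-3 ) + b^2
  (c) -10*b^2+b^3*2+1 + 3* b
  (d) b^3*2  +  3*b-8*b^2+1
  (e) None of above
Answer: a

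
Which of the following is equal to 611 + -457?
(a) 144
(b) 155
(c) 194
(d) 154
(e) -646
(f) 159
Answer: d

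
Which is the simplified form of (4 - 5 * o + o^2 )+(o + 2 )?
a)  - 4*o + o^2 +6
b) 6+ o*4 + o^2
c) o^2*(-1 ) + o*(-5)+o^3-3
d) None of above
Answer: a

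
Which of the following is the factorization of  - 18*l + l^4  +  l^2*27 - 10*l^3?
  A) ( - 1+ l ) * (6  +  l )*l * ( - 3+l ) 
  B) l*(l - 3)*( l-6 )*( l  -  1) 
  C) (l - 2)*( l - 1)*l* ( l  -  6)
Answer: B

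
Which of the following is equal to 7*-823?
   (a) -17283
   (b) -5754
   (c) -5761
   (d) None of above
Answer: c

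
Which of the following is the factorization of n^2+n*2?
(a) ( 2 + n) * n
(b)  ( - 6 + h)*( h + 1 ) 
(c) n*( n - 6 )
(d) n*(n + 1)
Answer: a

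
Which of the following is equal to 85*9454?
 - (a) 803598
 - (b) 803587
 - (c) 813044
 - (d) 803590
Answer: d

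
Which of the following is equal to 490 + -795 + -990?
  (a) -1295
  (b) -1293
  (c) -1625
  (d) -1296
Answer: a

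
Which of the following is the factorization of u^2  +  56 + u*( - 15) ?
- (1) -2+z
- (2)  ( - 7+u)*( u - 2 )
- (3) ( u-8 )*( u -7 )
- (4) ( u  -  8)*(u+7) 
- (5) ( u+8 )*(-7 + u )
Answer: 3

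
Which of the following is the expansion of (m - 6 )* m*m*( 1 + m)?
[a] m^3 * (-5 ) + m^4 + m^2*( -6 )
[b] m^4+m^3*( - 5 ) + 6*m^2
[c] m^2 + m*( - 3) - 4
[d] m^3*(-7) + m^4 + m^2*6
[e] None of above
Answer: a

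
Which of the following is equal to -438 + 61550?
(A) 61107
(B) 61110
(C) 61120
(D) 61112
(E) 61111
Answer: D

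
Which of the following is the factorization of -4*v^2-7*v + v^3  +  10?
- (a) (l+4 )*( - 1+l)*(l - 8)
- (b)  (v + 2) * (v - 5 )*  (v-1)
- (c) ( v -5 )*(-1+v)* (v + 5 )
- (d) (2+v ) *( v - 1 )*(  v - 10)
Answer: b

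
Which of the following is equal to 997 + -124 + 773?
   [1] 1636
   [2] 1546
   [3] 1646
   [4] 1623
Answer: 3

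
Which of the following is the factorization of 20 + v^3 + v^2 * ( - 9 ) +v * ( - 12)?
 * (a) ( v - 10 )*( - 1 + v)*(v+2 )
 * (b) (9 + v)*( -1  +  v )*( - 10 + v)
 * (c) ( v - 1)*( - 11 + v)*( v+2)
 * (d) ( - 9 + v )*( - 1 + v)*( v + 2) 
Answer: a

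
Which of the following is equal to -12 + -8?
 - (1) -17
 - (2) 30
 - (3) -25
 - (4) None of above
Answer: 4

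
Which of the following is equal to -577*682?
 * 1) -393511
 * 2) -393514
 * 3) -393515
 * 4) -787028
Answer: 2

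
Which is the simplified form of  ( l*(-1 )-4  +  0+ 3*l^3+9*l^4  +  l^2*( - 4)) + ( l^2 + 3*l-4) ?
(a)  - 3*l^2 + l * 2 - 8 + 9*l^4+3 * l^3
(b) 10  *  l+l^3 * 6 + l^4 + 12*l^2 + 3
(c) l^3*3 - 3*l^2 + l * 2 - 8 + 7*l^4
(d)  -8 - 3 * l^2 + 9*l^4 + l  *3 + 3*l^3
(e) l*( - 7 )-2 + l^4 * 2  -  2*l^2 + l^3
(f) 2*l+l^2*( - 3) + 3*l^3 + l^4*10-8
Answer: a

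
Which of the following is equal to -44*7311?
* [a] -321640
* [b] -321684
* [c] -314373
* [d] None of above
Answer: b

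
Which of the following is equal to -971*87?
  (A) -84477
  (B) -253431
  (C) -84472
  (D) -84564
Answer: A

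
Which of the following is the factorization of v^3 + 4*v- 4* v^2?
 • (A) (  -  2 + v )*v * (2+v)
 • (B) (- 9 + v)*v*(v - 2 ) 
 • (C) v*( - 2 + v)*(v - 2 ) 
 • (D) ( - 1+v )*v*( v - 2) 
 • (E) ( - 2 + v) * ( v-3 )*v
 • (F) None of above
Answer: C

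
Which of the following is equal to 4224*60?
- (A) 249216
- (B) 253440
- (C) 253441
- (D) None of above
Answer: B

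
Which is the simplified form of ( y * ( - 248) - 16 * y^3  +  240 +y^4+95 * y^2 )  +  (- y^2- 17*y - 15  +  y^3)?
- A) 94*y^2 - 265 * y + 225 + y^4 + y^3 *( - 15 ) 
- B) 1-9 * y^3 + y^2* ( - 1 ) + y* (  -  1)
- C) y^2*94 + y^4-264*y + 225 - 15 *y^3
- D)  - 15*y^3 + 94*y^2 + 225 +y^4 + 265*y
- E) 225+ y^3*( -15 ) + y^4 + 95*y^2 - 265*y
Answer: A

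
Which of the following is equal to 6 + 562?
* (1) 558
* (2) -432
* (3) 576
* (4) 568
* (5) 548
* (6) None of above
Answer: 4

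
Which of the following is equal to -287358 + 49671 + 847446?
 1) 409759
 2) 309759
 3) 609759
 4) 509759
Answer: 3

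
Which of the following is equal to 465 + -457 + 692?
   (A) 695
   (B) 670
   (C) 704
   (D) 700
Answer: D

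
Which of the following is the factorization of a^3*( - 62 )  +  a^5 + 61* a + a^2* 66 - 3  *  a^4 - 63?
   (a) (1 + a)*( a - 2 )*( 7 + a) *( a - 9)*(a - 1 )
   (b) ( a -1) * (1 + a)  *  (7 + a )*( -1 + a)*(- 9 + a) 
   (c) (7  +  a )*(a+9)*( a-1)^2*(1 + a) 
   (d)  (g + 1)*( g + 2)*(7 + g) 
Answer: b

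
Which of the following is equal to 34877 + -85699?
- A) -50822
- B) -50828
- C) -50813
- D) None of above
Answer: A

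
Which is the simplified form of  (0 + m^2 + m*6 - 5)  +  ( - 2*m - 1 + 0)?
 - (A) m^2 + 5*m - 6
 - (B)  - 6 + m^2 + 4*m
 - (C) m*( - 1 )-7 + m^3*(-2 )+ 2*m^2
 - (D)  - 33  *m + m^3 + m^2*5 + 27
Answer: B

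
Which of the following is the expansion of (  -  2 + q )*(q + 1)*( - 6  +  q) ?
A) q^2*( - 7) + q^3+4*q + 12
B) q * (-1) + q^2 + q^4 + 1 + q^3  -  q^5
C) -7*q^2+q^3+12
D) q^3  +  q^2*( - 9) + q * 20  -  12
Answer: A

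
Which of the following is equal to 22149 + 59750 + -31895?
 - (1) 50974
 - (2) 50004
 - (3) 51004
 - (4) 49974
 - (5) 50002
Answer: 2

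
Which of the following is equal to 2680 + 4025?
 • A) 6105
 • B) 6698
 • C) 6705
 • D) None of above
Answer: C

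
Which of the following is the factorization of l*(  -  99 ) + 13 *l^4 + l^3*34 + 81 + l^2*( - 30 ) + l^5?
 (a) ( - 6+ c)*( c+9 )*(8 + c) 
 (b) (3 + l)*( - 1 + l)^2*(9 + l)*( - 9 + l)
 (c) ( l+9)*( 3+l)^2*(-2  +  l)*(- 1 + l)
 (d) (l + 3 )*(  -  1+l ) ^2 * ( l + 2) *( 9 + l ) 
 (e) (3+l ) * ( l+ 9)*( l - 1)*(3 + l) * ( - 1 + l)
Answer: e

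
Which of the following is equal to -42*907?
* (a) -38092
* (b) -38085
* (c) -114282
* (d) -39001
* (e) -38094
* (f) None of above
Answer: e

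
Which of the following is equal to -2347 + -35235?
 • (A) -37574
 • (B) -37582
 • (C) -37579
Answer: B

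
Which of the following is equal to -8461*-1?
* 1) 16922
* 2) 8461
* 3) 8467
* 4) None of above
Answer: 2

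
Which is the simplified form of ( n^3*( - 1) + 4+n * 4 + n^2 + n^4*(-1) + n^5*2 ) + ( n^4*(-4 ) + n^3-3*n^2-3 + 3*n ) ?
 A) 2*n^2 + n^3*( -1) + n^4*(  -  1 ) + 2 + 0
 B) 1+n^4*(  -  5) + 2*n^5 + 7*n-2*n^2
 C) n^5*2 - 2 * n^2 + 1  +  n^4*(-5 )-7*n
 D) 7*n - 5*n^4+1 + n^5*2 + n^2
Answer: B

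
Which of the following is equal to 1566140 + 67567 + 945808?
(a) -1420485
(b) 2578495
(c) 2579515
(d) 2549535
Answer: c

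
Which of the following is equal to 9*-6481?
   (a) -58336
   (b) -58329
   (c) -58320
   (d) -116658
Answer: b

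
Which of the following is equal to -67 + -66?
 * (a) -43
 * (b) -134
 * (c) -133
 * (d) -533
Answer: c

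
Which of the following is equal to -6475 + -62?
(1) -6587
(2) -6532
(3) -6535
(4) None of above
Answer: 4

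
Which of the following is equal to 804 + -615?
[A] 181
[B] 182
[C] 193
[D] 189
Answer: D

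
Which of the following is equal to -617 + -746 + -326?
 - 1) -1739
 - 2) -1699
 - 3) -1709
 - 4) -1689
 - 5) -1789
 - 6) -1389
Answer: 4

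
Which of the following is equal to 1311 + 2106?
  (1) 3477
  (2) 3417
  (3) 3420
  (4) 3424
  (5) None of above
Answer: 2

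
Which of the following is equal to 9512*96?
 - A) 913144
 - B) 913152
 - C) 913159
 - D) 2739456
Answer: B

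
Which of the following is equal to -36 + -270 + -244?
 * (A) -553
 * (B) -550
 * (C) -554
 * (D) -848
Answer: B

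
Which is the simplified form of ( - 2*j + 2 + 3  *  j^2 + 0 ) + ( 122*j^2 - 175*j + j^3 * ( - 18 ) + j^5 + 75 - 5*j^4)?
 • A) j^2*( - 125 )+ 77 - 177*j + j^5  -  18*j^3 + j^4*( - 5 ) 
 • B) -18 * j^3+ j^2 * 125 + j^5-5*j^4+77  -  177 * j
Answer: B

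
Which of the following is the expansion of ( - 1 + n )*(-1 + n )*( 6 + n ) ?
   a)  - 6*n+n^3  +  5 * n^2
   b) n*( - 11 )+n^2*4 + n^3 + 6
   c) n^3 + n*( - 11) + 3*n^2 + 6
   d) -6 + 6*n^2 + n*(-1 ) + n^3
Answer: b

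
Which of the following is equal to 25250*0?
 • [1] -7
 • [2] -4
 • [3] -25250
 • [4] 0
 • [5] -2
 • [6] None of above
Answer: 4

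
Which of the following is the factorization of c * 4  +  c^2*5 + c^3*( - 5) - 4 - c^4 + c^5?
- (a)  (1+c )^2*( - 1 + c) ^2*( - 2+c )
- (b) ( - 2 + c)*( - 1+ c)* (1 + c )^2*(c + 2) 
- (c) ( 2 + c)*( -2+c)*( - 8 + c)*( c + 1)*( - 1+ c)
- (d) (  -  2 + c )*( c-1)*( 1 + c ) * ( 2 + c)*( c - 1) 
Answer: d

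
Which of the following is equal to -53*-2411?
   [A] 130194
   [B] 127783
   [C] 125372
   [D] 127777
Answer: B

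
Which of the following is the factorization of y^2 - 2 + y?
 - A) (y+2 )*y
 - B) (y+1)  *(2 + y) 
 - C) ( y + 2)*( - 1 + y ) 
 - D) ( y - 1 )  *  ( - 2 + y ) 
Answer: C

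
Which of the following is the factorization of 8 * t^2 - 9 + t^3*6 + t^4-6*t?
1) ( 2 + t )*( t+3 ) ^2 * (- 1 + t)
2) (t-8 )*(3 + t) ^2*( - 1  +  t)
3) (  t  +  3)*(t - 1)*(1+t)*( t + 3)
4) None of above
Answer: 3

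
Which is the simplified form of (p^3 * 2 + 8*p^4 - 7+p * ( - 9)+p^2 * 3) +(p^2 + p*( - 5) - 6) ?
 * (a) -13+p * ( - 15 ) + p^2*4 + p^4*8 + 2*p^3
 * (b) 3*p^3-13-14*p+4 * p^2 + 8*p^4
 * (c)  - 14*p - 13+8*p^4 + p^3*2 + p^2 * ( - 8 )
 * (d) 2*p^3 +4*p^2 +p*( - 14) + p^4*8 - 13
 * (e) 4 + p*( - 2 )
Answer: d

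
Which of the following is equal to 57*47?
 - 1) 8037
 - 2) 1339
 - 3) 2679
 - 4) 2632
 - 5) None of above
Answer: 3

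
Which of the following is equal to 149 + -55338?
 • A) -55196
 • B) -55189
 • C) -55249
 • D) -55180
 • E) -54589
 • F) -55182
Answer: B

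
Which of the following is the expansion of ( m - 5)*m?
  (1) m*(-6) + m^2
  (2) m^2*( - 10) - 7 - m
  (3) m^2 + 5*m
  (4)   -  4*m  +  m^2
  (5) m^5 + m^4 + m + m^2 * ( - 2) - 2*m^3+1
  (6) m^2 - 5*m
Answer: 6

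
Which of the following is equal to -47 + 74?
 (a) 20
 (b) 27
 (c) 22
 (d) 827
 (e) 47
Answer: b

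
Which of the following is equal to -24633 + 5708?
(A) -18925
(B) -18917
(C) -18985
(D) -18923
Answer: A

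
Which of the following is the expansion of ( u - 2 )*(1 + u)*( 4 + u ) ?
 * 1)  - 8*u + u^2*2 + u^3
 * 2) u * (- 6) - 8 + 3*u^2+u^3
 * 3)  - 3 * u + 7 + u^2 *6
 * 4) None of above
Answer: 2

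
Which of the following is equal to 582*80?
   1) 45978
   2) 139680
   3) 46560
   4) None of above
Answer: 3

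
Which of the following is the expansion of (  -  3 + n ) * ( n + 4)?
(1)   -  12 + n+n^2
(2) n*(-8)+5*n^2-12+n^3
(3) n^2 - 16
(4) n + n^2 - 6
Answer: 1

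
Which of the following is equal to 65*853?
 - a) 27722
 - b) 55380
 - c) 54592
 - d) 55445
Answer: d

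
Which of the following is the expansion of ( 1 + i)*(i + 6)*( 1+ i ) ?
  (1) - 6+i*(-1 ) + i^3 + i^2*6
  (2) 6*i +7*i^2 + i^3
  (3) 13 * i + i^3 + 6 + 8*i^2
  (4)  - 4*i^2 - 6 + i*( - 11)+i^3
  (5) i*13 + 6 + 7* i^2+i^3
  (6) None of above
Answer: 3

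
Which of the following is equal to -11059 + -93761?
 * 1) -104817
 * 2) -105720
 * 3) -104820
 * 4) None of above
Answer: 3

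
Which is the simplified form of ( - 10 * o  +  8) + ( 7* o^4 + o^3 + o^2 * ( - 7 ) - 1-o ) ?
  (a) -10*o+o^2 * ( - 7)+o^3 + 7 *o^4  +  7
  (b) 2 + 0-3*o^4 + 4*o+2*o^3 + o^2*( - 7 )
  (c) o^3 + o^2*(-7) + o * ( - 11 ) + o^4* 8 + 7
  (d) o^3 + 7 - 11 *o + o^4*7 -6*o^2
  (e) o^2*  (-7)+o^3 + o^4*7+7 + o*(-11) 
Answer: e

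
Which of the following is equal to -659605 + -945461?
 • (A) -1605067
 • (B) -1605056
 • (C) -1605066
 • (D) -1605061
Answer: C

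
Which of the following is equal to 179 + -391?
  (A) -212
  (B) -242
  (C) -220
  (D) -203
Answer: A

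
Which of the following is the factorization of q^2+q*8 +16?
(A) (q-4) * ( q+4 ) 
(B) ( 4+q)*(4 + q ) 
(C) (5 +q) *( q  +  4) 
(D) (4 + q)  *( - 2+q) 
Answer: B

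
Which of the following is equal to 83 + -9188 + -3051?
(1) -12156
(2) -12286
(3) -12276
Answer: 1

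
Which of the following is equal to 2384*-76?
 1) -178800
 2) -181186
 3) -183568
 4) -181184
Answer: 4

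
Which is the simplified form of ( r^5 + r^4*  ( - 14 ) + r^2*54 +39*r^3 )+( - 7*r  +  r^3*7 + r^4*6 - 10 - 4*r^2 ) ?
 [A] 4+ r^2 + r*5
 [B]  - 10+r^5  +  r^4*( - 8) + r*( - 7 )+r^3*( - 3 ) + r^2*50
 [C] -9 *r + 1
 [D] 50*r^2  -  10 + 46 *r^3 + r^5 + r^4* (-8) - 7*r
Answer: D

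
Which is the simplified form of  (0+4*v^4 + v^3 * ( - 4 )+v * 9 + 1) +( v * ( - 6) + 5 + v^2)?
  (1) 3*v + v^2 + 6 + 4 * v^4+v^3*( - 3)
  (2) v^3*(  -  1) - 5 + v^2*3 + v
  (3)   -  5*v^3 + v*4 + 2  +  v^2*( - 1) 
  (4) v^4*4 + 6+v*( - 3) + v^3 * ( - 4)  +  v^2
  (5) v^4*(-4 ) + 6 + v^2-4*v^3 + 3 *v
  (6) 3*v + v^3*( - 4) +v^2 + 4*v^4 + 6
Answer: 6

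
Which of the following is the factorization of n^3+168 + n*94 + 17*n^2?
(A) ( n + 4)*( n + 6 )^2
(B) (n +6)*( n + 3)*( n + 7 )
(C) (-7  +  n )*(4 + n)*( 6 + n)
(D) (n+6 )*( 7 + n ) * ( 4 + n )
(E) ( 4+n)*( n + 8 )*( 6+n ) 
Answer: D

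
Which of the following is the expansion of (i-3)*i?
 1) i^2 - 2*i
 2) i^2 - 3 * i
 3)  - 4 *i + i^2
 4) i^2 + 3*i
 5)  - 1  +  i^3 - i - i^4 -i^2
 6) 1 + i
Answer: 2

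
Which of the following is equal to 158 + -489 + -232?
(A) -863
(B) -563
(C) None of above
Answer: B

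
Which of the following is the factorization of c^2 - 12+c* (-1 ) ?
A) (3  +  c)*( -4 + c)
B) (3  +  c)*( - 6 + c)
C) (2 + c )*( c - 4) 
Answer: A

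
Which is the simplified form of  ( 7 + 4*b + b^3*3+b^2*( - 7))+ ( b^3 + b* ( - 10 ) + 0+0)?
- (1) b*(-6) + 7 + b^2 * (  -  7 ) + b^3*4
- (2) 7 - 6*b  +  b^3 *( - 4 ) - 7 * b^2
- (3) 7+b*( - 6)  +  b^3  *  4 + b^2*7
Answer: 1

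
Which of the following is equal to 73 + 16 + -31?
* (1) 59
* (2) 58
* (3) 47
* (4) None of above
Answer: 2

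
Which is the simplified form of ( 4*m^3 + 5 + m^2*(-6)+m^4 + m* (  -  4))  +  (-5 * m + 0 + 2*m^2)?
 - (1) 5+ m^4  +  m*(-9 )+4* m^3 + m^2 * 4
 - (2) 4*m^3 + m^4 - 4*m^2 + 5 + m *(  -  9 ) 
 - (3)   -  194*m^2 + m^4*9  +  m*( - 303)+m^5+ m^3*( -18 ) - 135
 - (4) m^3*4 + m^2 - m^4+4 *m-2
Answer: 2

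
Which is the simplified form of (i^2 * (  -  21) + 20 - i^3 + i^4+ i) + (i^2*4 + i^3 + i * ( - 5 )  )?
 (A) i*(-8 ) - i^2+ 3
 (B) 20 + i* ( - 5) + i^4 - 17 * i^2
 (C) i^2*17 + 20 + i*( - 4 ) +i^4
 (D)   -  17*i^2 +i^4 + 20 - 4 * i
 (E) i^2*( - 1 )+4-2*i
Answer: D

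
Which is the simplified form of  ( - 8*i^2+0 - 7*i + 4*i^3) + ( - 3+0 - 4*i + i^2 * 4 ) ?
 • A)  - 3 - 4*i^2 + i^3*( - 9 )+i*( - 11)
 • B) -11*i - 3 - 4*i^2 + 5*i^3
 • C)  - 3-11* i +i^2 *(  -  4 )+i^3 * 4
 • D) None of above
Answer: C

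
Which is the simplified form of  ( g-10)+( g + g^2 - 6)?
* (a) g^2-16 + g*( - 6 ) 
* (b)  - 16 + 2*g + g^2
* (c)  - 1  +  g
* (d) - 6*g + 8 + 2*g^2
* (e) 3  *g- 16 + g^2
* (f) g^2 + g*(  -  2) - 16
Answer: b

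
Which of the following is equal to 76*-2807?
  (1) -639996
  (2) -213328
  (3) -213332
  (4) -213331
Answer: 3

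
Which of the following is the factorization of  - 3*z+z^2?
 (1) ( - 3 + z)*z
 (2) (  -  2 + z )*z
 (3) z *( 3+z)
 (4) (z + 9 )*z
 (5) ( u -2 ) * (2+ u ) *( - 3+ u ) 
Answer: 1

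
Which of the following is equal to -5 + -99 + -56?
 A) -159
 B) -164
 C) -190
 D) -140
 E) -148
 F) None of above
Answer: F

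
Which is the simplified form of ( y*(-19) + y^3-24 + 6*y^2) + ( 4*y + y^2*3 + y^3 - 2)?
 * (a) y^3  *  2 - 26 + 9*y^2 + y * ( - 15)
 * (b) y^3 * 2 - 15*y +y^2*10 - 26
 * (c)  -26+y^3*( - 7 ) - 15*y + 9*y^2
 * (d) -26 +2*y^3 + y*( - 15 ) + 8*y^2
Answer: a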